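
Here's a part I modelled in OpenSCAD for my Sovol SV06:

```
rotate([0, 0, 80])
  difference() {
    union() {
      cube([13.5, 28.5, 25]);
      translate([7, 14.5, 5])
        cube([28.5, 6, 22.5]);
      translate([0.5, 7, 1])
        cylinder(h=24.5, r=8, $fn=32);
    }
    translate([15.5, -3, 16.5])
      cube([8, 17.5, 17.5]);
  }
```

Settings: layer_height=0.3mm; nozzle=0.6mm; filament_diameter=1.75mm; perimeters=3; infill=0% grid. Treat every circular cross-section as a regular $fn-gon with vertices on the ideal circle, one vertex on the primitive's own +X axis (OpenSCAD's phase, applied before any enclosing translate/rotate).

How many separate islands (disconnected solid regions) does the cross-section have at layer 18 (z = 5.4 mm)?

1

At z = 5.4 mm: the cube is present — its section is the full 13.5×28.5 rectangle; the cube at (7, 14.5) (footprint 28.5×6) is included at this height; the r=8 cylinder at (0.5, 7) contributes a regular 32-gon of circumradius 8; Combining (union): the regions partially overlap (shared area 143.86 mm²), so overlapping operands fuse into one piece — 1 connected region; the cube at (15.5, -3) is absent (z outside [16.5, 34]); After the difference (first − rest): none of the subtracted shapes is present at this height, so that combined region is unchanged — 1 connected region; (whole slice rotated 80° about Z — lengths, areas and connectivity unchanged). Overall, the cross-section is a single solid region. Island count = 1.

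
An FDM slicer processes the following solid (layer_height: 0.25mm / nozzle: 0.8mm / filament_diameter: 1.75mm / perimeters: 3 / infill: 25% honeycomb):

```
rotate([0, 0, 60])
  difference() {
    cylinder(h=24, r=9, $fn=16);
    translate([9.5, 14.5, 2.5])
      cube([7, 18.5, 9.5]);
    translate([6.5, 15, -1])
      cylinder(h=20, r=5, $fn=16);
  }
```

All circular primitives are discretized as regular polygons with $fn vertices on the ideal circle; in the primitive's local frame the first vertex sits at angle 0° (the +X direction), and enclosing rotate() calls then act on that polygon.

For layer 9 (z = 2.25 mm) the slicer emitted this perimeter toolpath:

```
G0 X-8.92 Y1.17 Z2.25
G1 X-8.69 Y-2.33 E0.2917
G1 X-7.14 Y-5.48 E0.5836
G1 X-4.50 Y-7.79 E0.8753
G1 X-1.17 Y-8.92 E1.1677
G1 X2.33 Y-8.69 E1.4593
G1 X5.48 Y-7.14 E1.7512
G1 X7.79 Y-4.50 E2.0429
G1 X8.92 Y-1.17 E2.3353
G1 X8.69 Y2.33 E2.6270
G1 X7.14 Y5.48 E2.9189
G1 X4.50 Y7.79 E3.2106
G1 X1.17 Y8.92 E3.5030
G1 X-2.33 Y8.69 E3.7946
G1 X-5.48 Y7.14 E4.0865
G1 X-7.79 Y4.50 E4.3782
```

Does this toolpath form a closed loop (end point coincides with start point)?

no

Start point (G0): (-8.92, 1.17). End point (last G1): the path does not return to the start — open.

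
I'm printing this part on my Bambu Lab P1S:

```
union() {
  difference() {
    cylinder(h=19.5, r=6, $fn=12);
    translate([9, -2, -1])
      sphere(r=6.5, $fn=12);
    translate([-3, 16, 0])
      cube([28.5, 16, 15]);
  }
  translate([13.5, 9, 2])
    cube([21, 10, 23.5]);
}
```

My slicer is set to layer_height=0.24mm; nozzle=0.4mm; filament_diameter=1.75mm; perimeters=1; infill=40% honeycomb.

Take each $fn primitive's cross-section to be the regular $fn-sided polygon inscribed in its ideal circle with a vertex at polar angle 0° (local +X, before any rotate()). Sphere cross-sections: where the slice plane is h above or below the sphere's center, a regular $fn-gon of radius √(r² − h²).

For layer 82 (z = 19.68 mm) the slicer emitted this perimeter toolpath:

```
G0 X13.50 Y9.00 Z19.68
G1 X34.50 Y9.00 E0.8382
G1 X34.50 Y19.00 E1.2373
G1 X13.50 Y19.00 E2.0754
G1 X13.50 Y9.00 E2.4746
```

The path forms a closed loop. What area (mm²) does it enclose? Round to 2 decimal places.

Apply the shoelace formula to the sequence of (X, Y) vertices; enclosed area = 210.00 mm².

210.00 mm²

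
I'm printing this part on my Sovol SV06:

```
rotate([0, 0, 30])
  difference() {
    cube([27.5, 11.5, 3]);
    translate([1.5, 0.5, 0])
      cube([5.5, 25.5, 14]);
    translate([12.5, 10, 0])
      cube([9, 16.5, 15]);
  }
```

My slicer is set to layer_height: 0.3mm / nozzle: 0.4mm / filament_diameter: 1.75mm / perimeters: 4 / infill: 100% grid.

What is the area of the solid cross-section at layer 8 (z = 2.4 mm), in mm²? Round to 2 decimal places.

At z = 2.4 mm: the cube (footprint 27.5×11.5) is included at this height (area 316.25 mm²); the cube at (1.5, 0.5) is present — its section is the full 5.5×25.5 rectangle (area 140.25 mm²); the cube at (12.5, 10) is present — its section is the full 9×16.5 rectangle (area 148.50 mm²); Subtracting the remaining from the first: starting from the 27.5×11.5 cube (316.25 mm²), the 5.5×25.5 cube at (1.5, 0.5) partially overlaps it — only the 60.50 mm² overlap (of its 140.25 mm²) is removed, clipping the outline; the 9×16.5 cube at (12.5, 10) partially overlaps it — only the 13.50 mm² overlap (of its 148.50 mm²) is removed, clipping the outline — area = 242.25 mm²; (rotated 30° about Z; rotation is an isometry so areas/perimeters/island counts are preserved). Overall, the cross-section is a single solid region. Net area = 242.25 mm².

242.25 mm²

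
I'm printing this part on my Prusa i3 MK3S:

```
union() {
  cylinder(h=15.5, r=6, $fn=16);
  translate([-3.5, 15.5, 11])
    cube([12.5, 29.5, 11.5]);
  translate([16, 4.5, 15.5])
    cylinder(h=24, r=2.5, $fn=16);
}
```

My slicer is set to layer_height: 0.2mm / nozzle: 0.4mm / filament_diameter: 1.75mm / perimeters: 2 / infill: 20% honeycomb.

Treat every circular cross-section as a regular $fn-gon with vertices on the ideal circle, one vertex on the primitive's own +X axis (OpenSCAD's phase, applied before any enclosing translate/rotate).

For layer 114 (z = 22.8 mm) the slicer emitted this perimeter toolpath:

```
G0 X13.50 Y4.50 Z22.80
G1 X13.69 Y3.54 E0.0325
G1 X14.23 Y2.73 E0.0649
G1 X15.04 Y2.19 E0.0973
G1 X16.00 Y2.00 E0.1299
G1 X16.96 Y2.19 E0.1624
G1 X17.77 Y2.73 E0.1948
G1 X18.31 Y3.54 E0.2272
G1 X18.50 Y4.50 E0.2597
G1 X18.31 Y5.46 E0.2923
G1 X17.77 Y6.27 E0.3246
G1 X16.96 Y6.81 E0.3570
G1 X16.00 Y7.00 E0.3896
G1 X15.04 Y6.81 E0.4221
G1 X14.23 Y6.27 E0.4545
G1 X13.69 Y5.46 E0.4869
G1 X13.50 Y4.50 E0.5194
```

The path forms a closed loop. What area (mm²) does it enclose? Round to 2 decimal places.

Apply the shoelace formula to the sequence of (X, Y) vertices; enclosed area = 19.16 mm².

19.16 mm²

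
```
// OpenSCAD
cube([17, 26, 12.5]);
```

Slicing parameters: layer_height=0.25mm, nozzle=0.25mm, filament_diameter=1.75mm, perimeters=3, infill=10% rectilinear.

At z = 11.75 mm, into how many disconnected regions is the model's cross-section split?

At z = 11.75 mm: the 17×26 cube contributes its full rectangle. The result has 1 disconnected region.

1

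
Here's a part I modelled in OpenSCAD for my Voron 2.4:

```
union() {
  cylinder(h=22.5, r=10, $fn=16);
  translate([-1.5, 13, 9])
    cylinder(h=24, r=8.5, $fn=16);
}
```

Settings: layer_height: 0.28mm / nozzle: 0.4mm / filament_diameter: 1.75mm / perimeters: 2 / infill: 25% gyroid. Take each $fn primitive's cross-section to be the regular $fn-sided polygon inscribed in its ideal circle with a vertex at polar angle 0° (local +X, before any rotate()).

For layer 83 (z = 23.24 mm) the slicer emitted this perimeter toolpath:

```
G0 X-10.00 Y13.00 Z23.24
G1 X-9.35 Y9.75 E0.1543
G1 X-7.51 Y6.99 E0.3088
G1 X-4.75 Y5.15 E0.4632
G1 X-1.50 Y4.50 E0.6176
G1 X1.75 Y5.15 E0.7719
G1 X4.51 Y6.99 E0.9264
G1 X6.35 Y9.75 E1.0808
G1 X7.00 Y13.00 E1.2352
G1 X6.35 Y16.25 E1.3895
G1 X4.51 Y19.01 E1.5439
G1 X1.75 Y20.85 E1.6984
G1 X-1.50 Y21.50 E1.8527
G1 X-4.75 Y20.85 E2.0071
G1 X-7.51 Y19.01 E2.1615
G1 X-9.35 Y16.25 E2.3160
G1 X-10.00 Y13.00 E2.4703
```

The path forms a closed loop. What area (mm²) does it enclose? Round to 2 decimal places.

221.08 mm²

Apply the shoelace formula to the sequence of (X, Y) vertices; enclosed area = 221.08 mm².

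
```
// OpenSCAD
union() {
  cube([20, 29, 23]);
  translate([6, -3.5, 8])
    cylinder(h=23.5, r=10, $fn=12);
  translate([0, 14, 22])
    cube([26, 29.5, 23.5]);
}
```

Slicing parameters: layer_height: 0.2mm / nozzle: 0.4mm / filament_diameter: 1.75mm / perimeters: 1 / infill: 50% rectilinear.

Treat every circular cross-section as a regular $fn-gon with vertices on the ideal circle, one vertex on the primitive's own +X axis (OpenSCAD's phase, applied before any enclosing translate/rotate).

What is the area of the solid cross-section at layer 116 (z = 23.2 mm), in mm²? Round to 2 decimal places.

1067.00 mm²

At z = 23.2 mm: the cube is not intersected at this z (z outside [0, 23]); the cylinder at (6, -3.5): section is a regular 12-gon, circumradius r=10 (area = (12/2)·10.000²·sin(360°/12) = 300.00 mm²); the cube at (0, 14) is present — its section is the full 26×29.5 rectangle (area 767.00 mm²); Merging all regions: the 2 present regions are separate (no shared area or edge), so areas and boundary lengths simply add and each stays a separate island — area = 1067.00 mm². Overall, the cross-section has 2 separate islands. Net area = 1067.00 mm².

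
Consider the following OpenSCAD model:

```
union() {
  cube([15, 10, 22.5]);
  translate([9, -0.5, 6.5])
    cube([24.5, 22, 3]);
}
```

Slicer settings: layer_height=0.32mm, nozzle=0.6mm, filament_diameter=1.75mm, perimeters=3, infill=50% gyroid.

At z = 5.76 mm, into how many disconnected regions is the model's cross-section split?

At z = 5.76 mm: the cube is present — its section is the full 15×10 rectangle; the cube at (9, -0.5) is not intersected at this z (z outside [6.5, 9.5]); Merging all regions: only the 15×10 cube is present, so the union is just that shape — 1 connected region. The result has 1 disconnected region.

1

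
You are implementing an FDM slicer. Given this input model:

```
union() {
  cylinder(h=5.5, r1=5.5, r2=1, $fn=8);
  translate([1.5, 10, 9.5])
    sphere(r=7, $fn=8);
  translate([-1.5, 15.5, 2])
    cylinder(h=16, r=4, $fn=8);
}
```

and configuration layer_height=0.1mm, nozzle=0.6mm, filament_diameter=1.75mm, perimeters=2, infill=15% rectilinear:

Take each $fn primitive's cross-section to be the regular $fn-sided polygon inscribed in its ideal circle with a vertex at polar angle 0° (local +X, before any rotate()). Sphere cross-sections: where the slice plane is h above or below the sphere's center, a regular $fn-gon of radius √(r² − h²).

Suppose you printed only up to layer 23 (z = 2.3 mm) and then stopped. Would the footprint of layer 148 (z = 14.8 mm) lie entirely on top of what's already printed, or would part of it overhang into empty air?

part overhangs

Compare the two slices. At z = 2.3: the cone contributes a regular 8-gon of circumradius 3.618 (interpolated between r1=5.5 and r2=1 at t=0.418) (area = (8/2)·3.618²·sin(360°/8) = 37.03 mm²); the sphere at (1.5, 10) does not reach this height (|z−center|=7.200 > r=7); the cylinder at (-1.5, 15.5): section is a regular 8-gon, circumradius r=4 (area = (8/2)·4.000²·sin(360°/8) = 45.25 mm²); Merging all regions: the 2 present regions are separate (no shared area or edge), so areas and boundary lengths simply add and each stays a separate island — area = 82.28 mm². At z = 14.8: the cone is absent (z outside [0, 5.5]); the r=7 sphere at (1.5, 10) slices to a regular 8-gon of circumradius 4.573 (√(r²−h²) with h=5.3 from center) (area = (8/2)·4.573²·sin(360°/8) = 59.14 mm²); the cylinder at (-1.5, 15.5): section is a regular 8-gon, circumradius r=4 (area = (8/2)·4.000²·sin(360°/8) = 45.25 mm²); Merging all regions: the regions partially overlap — summed areas 104.40 mm² minus the doubly-counted overlap 6.73 mm² gives 97.67 mm² — area = 97.67 mm². Checking containment: at z = 14.8 the cross-section extends beyond the z = 2.3 cross-section by about 52.41 mm².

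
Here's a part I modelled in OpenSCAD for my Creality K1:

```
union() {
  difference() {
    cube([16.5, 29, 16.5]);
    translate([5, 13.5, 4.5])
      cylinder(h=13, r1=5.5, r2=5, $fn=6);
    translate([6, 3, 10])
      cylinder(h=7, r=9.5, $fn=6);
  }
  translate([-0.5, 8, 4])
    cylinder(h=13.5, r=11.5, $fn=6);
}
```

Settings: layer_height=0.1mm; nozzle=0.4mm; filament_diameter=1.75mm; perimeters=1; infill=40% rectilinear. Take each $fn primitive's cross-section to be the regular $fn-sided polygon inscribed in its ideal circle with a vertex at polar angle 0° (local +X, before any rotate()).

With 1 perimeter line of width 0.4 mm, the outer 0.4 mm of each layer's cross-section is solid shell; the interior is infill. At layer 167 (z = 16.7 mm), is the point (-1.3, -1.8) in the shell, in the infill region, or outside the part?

shell

At z = 16.7 mm: the cube is not intersected at this z (z outside [0, 16.5]); the cone at (5, 13.5) (r1=5.5→r2=5) has section circumradius 5.031 here — a regular 6-gon; the cylinder at (6, 3): section is a regular 6-gon, circumradius r=9.5; After the difference (first − rest): the first operand is absent here, so nothing remains; the r=11.5 cylinder at (-0.5, 8) contributes a regular 6-gon of circumradius 11.5; Merging all regions: only the r=11.5 cylinder at (-0.5, 8) is present, so the union is just that shape — 1 connected region. Overall, the cross-section is a single solid region. The nearest boundary edge runs (-6.25, -1.96)→(5.25, -1.96); distance from the point to it = 0.16 mm. The point is inside the cross-section, 0.16 mm from the nearest boundary — within the 0.4 mm shell band (1 × 0.4).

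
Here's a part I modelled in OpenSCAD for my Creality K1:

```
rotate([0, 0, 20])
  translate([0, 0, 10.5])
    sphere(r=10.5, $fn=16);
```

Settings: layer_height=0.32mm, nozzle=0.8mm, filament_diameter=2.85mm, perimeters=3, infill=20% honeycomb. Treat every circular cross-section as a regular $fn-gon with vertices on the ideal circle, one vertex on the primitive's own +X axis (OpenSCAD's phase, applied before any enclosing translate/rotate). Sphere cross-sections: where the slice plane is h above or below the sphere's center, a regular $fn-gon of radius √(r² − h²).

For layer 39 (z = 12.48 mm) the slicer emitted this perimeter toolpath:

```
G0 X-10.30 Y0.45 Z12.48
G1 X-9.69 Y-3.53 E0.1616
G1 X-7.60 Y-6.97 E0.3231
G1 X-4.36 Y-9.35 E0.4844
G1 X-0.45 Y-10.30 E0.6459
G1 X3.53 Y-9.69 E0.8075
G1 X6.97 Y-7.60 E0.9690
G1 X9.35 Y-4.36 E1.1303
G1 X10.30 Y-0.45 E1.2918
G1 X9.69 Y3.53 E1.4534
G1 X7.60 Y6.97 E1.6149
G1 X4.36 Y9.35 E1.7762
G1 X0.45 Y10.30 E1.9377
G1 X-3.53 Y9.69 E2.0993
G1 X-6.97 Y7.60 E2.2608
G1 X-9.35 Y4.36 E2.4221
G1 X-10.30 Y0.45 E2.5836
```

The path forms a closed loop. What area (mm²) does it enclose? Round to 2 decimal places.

Apply the shoelace formula to the sequence of (X, Y) vertices; enclosed area = 325.60 mm².

325.60 mm²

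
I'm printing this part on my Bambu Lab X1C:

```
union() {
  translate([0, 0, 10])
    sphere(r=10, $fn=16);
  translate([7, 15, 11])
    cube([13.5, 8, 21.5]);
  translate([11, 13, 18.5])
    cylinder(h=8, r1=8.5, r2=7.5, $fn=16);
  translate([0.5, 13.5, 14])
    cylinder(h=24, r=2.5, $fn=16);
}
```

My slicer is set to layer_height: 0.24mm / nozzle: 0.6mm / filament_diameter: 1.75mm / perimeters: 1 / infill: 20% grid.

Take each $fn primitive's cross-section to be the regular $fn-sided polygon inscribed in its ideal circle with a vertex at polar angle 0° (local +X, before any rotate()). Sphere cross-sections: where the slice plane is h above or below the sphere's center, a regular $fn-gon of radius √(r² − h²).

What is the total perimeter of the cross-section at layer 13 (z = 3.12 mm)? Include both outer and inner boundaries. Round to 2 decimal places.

45.31 mm

At z = 3.12 mm: the sphere: section is a regular 16-gon, circumradius = √(r²−h²) = √(10²−6.88²) = 7.257 (perimeter = 2·16·7.257·sin(180°/16) = 45.31 mm); the cube at (7, 15) is absent (z outside [11, 32.5]); the cone at (11, 13) is not intersected at this z (z outside [18.5, 26.5]); the cylinder at (0.5, 13.5) is not intersected at this z (z outside [14, 38]); Combining (union): only the r=10 sphere is present, so the union is just that shape — boundary = 45.31 mm. Overall, the cross-section is a single solid region. Total boundary length (outer) = 45.31 mm.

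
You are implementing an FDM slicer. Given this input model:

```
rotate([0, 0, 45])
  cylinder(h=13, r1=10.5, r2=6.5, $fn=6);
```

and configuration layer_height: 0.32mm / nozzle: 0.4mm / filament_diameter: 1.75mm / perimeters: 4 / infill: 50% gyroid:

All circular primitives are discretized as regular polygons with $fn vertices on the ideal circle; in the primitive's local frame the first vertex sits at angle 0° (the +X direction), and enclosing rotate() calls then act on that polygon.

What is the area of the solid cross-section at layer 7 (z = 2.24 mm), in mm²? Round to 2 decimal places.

At z = 2.24 mm: the cone: at t=0.172 of its height the radius interpolates to r₁+(r₂−r₁)t = 9.811, giving a regular 6-gon of that circumradius (area = (6/2)·9.811²·sin(360°/6) = 250.07 mm²); (rotated 45° about Z; rotation is an isometry so areas/perimeters/island counts are preserved). Overall, the cross-section is a single solid region. Net area = 250.07 mm².

250.07 mm²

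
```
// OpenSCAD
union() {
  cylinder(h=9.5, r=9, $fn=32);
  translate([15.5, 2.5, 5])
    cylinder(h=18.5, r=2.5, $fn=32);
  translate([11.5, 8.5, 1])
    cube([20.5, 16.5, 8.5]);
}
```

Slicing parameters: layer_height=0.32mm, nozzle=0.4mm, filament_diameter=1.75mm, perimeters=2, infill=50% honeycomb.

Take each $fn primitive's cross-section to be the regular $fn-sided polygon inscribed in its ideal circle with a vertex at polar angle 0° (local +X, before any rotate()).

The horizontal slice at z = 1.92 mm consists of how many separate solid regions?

At z = 1.92 mm: the r=9 cylinder gives a regular 32-gon of circumradius 9 (constant along its height); the cylinder at (15.5, 2.5) is absent (z outside [5, 23.5]); the 20.5×16.5 cube at (11.5, 8.5) contributes its full rectangle; Combining (union): the 2 present regions are separate (no shared area or edge), so areas and boundary lengths simply add and each stays a separate island — 2 connected regions. The result has 2 disconnected regions.

2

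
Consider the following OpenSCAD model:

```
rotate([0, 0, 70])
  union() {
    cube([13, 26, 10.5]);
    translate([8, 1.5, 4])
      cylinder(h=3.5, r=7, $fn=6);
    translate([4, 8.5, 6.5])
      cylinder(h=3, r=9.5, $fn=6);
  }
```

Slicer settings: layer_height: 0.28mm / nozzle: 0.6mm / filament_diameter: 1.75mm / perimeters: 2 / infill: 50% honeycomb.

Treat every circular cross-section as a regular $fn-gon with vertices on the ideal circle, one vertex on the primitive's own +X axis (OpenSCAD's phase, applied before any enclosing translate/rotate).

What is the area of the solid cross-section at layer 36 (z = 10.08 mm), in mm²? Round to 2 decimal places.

338.00 mm²

At z = 10.08 mm: the 13×26 cube contributes its full rectangle (area 338.00 mm²); the cylinder at (8, 1.5) does not reach this height (z outside [4, 7.5]); the cylinder at (4, 8.5) does not reach this height (z outside [6.5, 9.5]); Taking the union: only the 13×26 cube is present, so the union is just that shape — area = 338.00 mm²; (whole slice rotated 70° about Z — lengths, areas and connectivity unchanged). Overall, the cross-section is a single solid region. Net area = 338.00 mm².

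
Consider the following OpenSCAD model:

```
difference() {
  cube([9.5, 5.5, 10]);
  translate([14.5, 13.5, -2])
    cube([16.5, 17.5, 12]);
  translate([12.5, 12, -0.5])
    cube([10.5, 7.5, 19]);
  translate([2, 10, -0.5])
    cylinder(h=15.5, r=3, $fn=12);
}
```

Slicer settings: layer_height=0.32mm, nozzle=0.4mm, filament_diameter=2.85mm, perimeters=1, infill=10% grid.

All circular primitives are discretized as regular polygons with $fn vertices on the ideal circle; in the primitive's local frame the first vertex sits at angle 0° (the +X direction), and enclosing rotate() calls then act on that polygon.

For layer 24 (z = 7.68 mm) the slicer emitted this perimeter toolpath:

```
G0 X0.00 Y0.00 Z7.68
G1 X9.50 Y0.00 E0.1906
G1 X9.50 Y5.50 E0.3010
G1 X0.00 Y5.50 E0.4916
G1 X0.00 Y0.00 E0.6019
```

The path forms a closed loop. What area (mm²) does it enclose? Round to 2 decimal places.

Apply the shoelace formula to the sequence of (X, Y) vertices; enclosed area = 52.25 mm².

52.25 mm²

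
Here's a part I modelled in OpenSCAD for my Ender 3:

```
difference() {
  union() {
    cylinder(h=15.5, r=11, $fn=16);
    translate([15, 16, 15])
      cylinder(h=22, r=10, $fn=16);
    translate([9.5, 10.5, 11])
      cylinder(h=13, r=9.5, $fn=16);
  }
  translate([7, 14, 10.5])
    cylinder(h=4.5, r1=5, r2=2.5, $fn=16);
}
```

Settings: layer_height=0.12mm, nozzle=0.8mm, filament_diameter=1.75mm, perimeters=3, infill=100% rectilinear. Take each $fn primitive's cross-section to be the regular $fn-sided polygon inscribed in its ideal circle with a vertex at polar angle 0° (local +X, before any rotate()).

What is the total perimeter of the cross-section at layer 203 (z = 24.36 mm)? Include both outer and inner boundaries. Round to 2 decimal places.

At z = 24.36 mm: the cylinder does not reach this height (z outside [0, 15.5]); the r=10 cylinder at (15, 16) contributes a regular 16-gon of circumradius 10 (perimeter = 2·16·10.000·sin(180°/16) = 62.43 mm); the cylinder at (9.5, 10.5) is not intersected at this z (z outside [11, 24]); Merging all regions: only the r=10 cylinder at (15, 16) is present, so the union is just that shape — boundary = 62.43 mm; the cone at (7, 14) does not reach this height (z outside [10.5, 15]); After the difference (first − rest): none of the subtracted shapes is present at this height, so the result so far is unchanged — boundary = 62.43 mm. Overall, the cross-section is a single solid region. Total boundary length (outer) = 62.43 mm.

62.43 mm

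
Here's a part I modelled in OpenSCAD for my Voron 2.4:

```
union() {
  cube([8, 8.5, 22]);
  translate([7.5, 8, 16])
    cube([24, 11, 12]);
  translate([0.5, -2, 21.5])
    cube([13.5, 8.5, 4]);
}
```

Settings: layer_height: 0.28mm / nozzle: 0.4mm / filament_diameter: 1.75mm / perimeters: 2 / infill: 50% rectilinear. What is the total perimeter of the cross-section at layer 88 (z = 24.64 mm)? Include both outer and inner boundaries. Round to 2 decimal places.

114.00 mm

At z = 24.64 mm: the cube does not reach this height (z outside [0, 22]); the cube at (7.5, 8) is present — its section is the full 24×11 rectangle (perimeter 70.00 mm); the cube at (0.5, -2) (footprint 13.5×8.5) is included at this height (perimeter 44.00 mm); Merging all regions: the 2 present regions are separate (no shared area or edge), so areas and boundary lengths simply add and each stays a separate island — boundary = 114.00 mm. Overall, the cross-section has 2 separate islands. Total boundary length (outer) = 114.00 mm.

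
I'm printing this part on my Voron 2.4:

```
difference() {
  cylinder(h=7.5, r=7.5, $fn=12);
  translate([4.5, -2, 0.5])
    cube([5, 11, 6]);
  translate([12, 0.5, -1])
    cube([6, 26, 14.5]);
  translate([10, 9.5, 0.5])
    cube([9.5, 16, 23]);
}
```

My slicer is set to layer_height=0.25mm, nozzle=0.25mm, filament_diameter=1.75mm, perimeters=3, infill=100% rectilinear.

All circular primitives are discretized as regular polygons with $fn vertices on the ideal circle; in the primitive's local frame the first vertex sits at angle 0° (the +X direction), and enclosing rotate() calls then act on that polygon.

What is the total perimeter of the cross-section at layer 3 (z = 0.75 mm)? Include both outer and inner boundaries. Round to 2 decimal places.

48.02 mm

At z = 0.75 mm: the r=7.5 cylinder gives a regular 12-gon of circumradius 7.5 (constant along its height) (perimeter = 2·12·7.500·sin(180°/12) = 46.59 mm); the cube at (4.5, -2) is present — its section is the full 5×11 rectangle (perimeter 32.00 mm); the cube at (12, 0.5) (footprint 6×26) is included at this height (perimeter 64.00 mm); the cube at (10, 9.5) is present — its section is the full 9.5×16 rectangle (perimeter 51.00 mm); Subtracting the remaining from the first: starting from the r=7.5 cylinder, the 5×11 cube at (4.5, -2) partially overlaps it — only the 16.82 mm² overlap (of its 55.00 mm²) is removed, clipping the outline; the 6×26 cube at (12, 0.5) misses the remaining region (no effect); the 9.5×16 cube at (10, 9.5) misses the remaining region (no effect) — boundary = 48.02 mm. Overall, the cross-section is a single solid region. Total boundary length (outer) = 48.02 mm.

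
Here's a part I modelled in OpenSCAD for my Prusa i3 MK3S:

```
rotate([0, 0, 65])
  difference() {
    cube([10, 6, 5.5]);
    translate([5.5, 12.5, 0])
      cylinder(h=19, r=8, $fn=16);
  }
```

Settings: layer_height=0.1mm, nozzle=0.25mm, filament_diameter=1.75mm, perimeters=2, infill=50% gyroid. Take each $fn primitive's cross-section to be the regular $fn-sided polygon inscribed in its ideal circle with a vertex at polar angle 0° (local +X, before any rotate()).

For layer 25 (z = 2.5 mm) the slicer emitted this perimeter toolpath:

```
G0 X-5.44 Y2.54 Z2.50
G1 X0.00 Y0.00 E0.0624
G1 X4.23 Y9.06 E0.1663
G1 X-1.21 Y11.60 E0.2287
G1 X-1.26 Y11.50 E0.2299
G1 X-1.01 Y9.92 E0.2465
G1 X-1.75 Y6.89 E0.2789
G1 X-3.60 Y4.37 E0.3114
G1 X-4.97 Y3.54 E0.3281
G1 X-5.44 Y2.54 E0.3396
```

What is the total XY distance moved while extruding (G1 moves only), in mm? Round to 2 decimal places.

Sum the Euclidean lengths of each G1 segment: total = 32.67 mm.

32.67 mm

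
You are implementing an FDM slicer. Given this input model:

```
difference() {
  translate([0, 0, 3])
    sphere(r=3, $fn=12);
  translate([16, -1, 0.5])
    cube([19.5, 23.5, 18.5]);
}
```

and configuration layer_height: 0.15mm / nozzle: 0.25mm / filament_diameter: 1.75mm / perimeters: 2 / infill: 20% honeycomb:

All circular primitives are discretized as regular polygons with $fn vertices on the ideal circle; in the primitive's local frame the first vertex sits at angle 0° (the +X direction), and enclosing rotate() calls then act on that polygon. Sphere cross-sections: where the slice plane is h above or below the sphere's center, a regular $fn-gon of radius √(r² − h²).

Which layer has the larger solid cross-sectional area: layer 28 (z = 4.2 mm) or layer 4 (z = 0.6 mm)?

Layer 28 (z = 4.2): the sphere: section is a regular 12-gon, circumradius = √(r²−h²) = √(3²−1.2²) = 2.750 (area = (12/2)·2.750²·sin(360°/12) = 22.68 mm²); the cube at (16, -1) is present — its section is the full 19.5×23.5 rectangle (area 458.25 mm²); Taking the first minus the rest: starting from the r=3 sphere (22.68 mm²), the 19.5×23.5 cube at (16, -1) misses the remaining region (no effect) — area = 22.68 mm². So its area = 22.68 mm². Layer 4 (z = 0.6): the r=3 sphere contributes a regular 12-gon of circumradius √(3²−2.4²) = 1.800 (area = (12/2)·1.800²·sin(360°/12) = 9.72 mm²); the cube at (16, -1) is present — its section is the full 19.5×23.5 rectangle (area 458.25 mm²); Subtracting the remaining from the first: starting from the r=3 sphere (9.72 mm²), the 19.5×23.5 cube at (16, -1) misses the remaining region (no effect) — area = 9.72 mm². So its area = 9.72 mm². Layer 28 is larger (22.68 vs 9.72 mm²).

layer 28 (z = 4.2 mm)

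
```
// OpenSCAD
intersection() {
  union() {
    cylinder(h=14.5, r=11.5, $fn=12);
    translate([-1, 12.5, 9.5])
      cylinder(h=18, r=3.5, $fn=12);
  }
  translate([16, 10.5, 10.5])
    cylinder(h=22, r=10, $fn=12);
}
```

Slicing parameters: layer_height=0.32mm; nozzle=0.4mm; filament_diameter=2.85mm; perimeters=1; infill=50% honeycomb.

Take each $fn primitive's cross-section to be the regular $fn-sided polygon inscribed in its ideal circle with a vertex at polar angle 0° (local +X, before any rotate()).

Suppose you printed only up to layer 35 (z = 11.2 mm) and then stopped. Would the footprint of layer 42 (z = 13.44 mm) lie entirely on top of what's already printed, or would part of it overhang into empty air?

Compare the two slices. At z = 11.2: the r=11.5 cylinder contributes a regular 12-gon of circumradius 11.5 (area = (12/2)·11.500²·sin(360°/12) = 396.75 mm²); the cylinder at (-1, 12.5): section is a regular 12-gon, circumradius r=3.5 (area = (12/2)·3.500²·sin(360°/12) = 36.75 mm²); Merging all regions: the regions partially overlap — summed areas 433.50 mm² minus the doubly-counted overlap 8.81 mm² gives 424.69 mm² — area = 424.69 mm²; the r=10 cylinder at (16, 10.5) contributes a regular 12-gon of circumradius 10 (area = (12/2)·10.000²·sin(360°/12) = 300.00 mm²); Taking the intersection: the r=10 cylinder at (16, 10.5) partially overlaps the result so far; clipping to the common part keeps 10.53 mm² — area = 10.53 mm². At z = 13.44: the r=11.5 cylinder contributes a regular 12-gon of circumradius 11.5 (area = (12/2)·11.500²·sin(360°/12) = 396.75 mm²); the r=3.5 cylinder at (-1, 12.5) gives a regular 12-gon of circumradius 3.5 (constant along its height) (area = (12/2)·3.500²·sin(360°/12) = 36.75 mm²); Combining (union): the regions partially overlap — summed areas 433.50 mm² minus the doubly-counted overlap 8.81 mm² gives 424.69 mm² — area = 424.69 mm²; the cylinder at (16, 10.5): section is a regular 12-gon, circumradius r=10 (area = (12/2)·10.000²·sin(360°/12) = 300.00 mm²); After intersecting: the r=10 cylinder at (16, 10.5) partially overlaps the result so far; clipping to the common part keeps 10.53 mm² — area = 10.53 mm². Checking containment: the cross-section at z = 13.44 is a subset of the cross-section at z = 11.2.

entirely on top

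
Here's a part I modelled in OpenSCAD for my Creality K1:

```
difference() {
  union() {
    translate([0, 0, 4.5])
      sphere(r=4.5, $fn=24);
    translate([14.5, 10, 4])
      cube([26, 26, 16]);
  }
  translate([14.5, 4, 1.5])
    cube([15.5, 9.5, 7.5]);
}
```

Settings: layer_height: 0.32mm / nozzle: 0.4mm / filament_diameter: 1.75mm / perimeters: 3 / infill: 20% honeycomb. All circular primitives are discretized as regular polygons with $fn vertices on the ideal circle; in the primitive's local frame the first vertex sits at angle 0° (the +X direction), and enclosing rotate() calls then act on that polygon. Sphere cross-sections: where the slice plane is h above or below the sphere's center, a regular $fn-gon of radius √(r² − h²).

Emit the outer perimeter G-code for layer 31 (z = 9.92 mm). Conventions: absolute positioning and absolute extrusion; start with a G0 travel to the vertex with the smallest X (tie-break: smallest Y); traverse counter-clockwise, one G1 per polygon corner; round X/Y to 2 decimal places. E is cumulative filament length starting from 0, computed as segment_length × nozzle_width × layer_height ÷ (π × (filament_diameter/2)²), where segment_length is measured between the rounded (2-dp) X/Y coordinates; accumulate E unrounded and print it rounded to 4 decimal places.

At z = 9.92 mm: the sphere is absent (|z−center|=5.420 > r=4.5); the cube at (14.5, 10) (footprint 26×26) is included at this height; Taking the union: only the 26×26 cube at (14.5, 10) is present, so the union is just that shape — 1 connected region; the cube at (14.5, 4) does not reach this height (z outside [1.5, 9]); Taking the first minus the rest: none of the subtracted shapes is present at this height, so the result so far is unchanged — 1 connected region. The outline is a single polygon with 4 vertices. Extrusion per mm of travel: 0.4 × 0.32 / (π × 0.875²) = 0.053216. Accumulating E over each segment gives final E = 5.5345.

G0 X14.50 Y10.00 Z9.92
G1 X40.50 Y10.00 E1.3836
G1 X40.50 Y36.00 E2.7672
G1 X14.50 Y36.00 E4.1509
G1 X14.50 Y10.00 E5.5345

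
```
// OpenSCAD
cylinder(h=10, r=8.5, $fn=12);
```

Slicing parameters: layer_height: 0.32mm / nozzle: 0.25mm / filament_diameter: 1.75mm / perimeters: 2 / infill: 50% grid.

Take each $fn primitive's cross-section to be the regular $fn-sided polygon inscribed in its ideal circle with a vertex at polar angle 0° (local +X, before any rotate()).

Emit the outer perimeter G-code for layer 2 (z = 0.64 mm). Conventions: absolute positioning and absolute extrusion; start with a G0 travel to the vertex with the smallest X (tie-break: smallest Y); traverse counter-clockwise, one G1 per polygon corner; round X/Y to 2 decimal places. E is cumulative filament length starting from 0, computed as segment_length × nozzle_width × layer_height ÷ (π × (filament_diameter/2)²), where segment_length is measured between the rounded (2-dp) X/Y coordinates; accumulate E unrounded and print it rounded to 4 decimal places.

At z = 0.64 mm: the r=8.5 cylinder gives a regular 12-gon of circumradius 8.5 (constant along its height). The outline is a single polygon with 12 vertices. Extrusion per mm of travel: 0.25 × 0.32 / (π × 0.875²) = 0.033260. Accumulating E over each segment gives final E = 1.7560.

G0 X-8.50 Y0.00 Z0.64
G1 X-7.36 Y-4.25 E0.1464
G1 X-4.25 Y-7.36 E0.2926
G1 X0.00 Y-8.50 E0.4390
G1 X4.25 Y-7.36 E0.5853
G1 X7.36 Y-4.25 E0.7316
G1 X8.50 Y0.00 E0.8780
G1 X7.36 Y4.25 E1.0243
G1 X4.25 Y7.36 E1.1706
G1 X0.00 Y8.50 E1.3170
G1 X-4.25 Y7.36 E1.4633
G1 X-7.36 Y4.25 E1.6096
G1 X-8.50 Y0.00 E1.7560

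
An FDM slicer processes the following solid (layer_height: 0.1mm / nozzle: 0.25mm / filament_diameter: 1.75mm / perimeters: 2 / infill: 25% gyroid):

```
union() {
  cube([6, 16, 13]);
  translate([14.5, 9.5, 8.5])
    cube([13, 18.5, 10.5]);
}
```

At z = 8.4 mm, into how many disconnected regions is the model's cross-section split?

At z = 8.4 mm: the cube (footprint 6×16) is included at this height; the cube at (14.5, 9.5) does not reach this height (z outside [8.5, 19]); Combining (union): only the 6×16 cube is present, so the union is just that shape — 1 connected region. The result has 1 disconnected region.

1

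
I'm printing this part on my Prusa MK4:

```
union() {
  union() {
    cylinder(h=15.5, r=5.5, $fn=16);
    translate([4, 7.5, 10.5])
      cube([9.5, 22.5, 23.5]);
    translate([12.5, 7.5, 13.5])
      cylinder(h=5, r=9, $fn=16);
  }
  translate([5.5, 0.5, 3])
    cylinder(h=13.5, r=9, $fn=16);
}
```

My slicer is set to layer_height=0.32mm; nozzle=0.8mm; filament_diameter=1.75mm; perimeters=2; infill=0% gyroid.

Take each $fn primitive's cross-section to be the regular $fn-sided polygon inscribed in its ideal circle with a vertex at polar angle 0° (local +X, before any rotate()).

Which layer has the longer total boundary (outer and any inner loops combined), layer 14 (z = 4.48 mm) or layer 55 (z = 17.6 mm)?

Layer 14 (z = 4.48): the cylinder: section is a regular 16-gon, circumradius r=5.5 (perimeter = 2·16·5.500·sin(180°/16) = 34.34 mm); the cube at (4, 7.5) is not intersected at this z (z outside [10.5, 34]); the cylinder at (12.5, 7.5) is absent (z outside [13.5, 18.5]); Merging all regions: only the r=5.5 cylinder is present, so the union is just that shape — boundary = 34.34 mm; the r=9 cylinder at (5.5, 0.5) gives a regular 16-gon of circumradius 9 (constant along its height) (perimeter = 2·16·9.000·sin(180°/16) = 56.19 mm); Combining (union): the regions partially overlap (shared area 76.14 mm²), so the edge portions inside another operand are dropped and the merged outline is re-measured after clipping — boundary = 58.79 mm. So its perimeter = 58.79 mm. Layer 55 (z = 17.6): the cylinder is absent (z outside [0, 15.5]); the cube at (4, 7.5) is present — its section is the full 9.5×22.5 rectangle (perimeter 64.00 mm); the r=9 cylinder at (12.5, 7.5) gives a regular 16-gon of circumradius 9 (constant along its height) (perimeter = 2·16·9.000·sin(180°/16) = 56.19 mm); Merging all regions: the regions partially overlap (shared area 70.27 mm²), so the edge portions inside another operand are dropped and the merged outline is re-measured after clipping — boundary = 86.87 mm; the cylinder at (5.5, 0.5) is not intersected at this z (z outside [3, 16.5]); Taking the union: only the result so far is present, so the union is just that shape — boundary = 86.87 mm. So its perimeter = 86.87 mm. Layer 55 is larger (86.87 vs 58.79 mm).

layer 55 (z = 17.6 mm)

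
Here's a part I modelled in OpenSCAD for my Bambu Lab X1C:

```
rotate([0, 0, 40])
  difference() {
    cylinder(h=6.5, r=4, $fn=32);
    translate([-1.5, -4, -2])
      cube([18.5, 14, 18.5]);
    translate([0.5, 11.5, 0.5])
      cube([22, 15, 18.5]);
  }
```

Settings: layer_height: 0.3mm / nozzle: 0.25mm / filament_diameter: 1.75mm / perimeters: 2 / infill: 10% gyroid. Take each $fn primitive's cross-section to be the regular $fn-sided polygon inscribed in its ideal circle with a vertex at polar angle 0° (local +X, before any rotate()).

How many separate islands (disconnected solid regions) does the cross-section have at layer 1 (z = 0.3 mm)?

1

At z = 0.3 mm: the r=4 cylinder contributes a regular 32-gon of circumradius 4; the 18.5×14 cube at (-1.5, -4) contributes its full rectangle; the cube at (0.5, 11.5) does not reach this height (z outside [0.5, 19]); After the difference (first − rest): starting from the r=4 cylinder, the 18.5×14 cube at (-1.5, -4) partially overlaps it — only the 36.64 mm² overlap (of its 259.00 mm²) is removed, clipping the outline — 1 connected region; (whole slice rotated 40° about Z — lengths, areas and connectivity unchanged). Overall, the cross-section is a single solid region. Island count = 1.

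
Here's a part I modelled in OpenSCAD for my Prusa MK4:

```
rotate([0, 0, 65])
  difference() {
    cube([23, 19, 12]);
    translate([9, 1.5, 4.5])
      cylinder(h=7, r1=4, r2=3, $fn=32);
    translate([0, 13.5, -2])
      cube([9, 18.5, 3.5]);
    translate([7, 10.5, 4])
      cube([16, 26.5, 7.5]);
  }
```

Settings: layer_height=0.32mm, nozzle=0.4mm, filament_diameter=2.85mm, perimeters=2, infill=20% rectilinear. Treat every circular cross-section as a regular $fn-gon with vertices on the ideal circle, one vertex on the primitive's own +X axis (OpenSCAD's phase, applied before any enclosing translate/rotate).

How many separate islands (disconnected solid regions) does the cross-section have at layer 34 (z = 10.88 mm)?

1

At z = 10.88 mm: the cube (footprint 23×19) is included at this height; the cone at (9, 1.5) (r1=4→r2=3) has section circumradius 3.089 here — a regular 32-gon; the cube at (0, 13.5) is absent (z outside [-2, 1.5]); the cube at (7, 10.5) (footprint 16×26.5) is included at this height; Subtracting the remaining from the first: starting from the 23×19 cube, the cone at (9, 1.5) partially overlaps it — only the 23.74 mm² overlap (of its 29.78 mm²) is removed, clipping the outline; the 16×26.5 cube at (7, 10.5) partially overlaps it — only the 136.00 mm² overlap (of its 424.00 mm²) is removed, clipping the outline — 1 connected region; (rotated 65° about Z; rotation is an isometry so areas/perimeters/island counts are preserved). Overall, the cross-section is a single solid region. Island count = 1.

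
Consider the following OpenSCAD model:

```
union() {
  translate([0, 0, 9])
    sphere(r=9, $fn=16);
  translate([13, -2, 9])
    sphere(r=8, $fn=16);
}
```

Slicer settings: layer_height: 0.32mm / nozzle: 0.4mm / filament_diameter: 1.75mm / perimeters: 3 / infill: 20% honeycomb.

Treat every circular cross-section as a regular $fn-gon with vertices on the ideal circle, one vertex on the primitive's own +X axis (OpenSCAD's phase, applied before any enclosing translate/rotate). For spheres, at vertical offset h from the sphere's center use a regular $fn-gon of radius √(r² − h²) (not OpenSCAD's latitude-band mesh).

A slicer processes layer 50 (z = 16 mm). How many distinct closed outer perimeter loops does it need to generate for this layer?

At z = 16 mm: the sphere: section is a regular 16-gon, circumradius = √(r²−h²) = √(9²−7²) = 5.657; the r=8 sphere at (13, -2) slices to a regular 16-gon of circumradius 3.873 (√(r²−h²) with h=7 from center); Combining (union): the 2 present regions are separate (no shared area or edge), so areas and boundary lengths simply add and each stays a separate island — 2 connected regions. The result has 2 disconnected regions.

2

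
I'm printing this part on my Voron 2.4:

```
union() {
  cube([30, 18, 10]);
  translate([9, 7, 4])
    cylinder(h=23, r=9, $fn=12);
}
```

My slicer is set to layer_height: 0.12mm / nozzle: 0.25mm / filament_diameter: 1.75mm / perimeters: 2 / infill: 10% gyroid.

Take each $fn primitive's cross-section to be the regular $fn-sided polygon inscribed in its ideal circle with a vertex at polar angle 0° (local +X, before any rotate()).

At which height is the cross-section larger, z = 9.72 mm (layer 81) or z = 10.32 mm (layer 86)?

layer 81 (z = 9.72 mm)

Layer 81 (z = 9.72): the cube (footprint 30×18) is included at this height (area 540.00 mm²); the r=9 cylinder at (9, 7) contributes a regular 12-gon of circumradius 9 (area = (12/2)·9.000²·sin(360°/12) = 243.00 mm²); Taking the union: the regions partially overlap — summed areas 783.00 mm² minus the doubly-counted overlap 229.80 mm² gives 553.20 mm² — area = 553.20 mm². So its area = 553.20 mm². Layer 86 (z = 10.32): the cube does not reach this height (z outside [0, 10]); the cylinder at (9, 7): section is a regular 12-gon, circumradius r=9 (area = (12/2)·9.000²·sin(360°/12) = 243.00 mm²); Combining (union): only the r=9 cylinder at (9, 7) is present, so the union is just that shape — area = 243.00 mm². So its area = 243.00 mm². Layer 81 is larger (553.20 vs 243.00 mm²).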